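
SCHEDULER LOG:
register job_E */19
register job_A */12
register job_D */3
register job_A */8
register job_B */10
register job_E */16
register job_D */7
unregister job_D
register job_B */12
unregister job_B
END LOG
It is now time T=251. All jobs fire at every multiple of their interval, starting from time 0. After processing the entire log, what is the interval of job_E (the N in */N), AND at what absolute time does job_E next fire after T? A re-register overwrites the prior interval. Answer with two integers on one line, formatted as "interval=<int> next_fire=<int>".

Answer: interval=16 next_fire=256

Derivation:
Op 1: register job_E */19 -> active={job_E:*/19}
Op 2: register job_A */12 -> active={job_A:*/12, job_E:*/19}
Op 3: register job_D */3 -> active={job_A:*/12, job_D:*/3, job_E:*/19}
Op 4: register job_A */8 -> active={job_A:*/8, job_D:*/3, job_E:*/19}
Op 5: register job_B */10 -> active={job_A:*/8, job_B:*/10, job_D:*/3, job_E:*/19}
Op 6: register job_E */16 -> active={job_A:*/8, job_B:*/10, job_D:*/3, job_E:*/16}
Op 7: register job_D */7 -> active={job_A:*/8, job_B:*/10, job_D:*/7, job_E:*/16}
Op 8: unregister job_D -> active={job_A:*/8, job_B:*/10, job_E:*/16}
Op 9: register job_B */12 -> active={job_A:*/8, job_B:*/12, job_E:*/16}
Op 10: unregister job_B -> active={job_A:*/8, job_E:*/16}
Final interval of job_E = 16
Next fire of job_E after T=251: (251//16+1)*16 = 256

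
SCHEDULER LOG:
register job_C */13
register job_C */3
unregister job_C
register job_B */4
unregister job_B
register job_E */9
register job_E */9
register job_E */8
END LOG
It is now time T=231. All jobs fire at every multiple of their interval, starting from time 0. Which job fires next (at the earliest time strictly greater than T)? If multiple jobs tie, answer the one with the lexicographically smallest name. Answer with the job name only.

Op 1: register job_C */13 -> active={job_C:*/13}
Op 2: register job_C */3 -> active={job_C:*/3}
Op 3: unregister job_C -> active={}
Op 4: register job_B */4 -> active={job_B:*/4}
Op 5: unregister job_B -> active={}
Op 6: register job_E */9 -> active={job_E:*/9}
Op 7: register job_E */9 -> active={job_E:*/9}
Op 8: register job_E */8 -> active={job_E:*/8}
  job_E: interval 8, next fire after T=231 is 232
Earliest = 232, winner (lex tiebreak) = job_E

Answer: job_E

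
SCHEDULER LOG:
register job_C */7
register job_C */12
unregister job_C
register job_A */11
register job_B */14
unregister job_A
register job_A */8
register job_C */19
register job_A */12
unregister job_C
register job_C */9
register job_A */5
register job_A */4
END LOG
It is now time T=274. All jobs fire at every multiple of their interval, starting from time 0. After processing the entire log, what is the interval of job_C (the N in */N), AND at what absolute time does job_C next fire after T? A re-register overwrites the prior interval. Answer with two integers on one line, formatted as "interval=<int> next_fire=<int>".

Op 1: register job_C */7 -> active={job_C:*/7}
Op 2: register job_C */12 -> active={job_C:*/12}
Op 3: unregister job_C -> active={}
Op 4: register job_A */11 -> active={job_A:*/11}
Op 5: register job_B */14 -> active={job_A:*/11, job_B:*/14}
Op 6: unregister job_A -> active={job_B:*/14}
Op 7: register job_A */8 -> active={job_A:*/8, job_B:*/14}
Op 8: register job_C */19 -> active={job_A:*/8, job_B:*/14, job_C:*/19}
Op 9: register job_A */12 -> active={job_A:*/12, job_B:*/14, job_C:*/19}
Op 10: unregister job_C -> active={job_A:*/12, job_B:*/14}
Op 11: register job_C */9 -> active={job_A:*/12, job_B:*/14, job_C:*/9}
Op 12: register job_A */5 -> active={job_A:*/5, job_B:*/14, job_C:*/9}
Op 13: register job_A */4 -> active={job_A:*/4, job_B:*/14, job_C:*/9}
Final interval of job_C = 9
Next fire of job_C after T=274: (274//9+1)*9 = 279

Answer: interval=9 next_fire=279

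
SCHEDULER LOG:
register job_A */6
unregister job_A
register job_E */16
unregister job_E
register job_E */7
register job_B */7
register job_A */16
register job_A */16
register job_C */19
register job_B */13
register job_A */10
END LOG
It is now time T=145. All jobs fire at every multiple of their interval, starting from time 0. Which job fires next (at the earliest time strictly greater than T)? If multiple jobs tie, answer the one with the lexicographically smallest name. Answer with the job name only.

Answer: job_E

Derivation:
Op 1: register job_A */6 -> active={job_A:*/6}
Op 2: unregister job_A -> active={}
Op 3: register job_E */16 -> active={job_E:*/16}
Op 4: unregister job_E -> active={}
Op 5: register job_E */7 -> active={job_E:*/7}
Op 6: register job_B */7 -> active={job_B:*/7, job_E:*/7}
Op 7: register job_A */16 -> active={job_A:*/16, job_B:*/7, job_E:*/7}
Op 8: register job_A */16 -> active={job_A:*/16, job_B:*/7, job_E:*/7}
Op 9: register job_C */19 -> active={job_A:*/16, job_B:*/7, job_C:*/19, job_E:*/7}
Op 10: register job_B */13 -> active={job_A:*/16, job_B:*/13, job_C:*/19, job_E:*/7}
Op 11: register job_A */10 -> active={job_A:*/10, job_B:*/13, job_C:*/19, job_E:*/7}
  job_A: interval 10, next fire after T=145 is 150
  job_B: interval 13, next fire after T=145 is 156
  job_C: interval 19, next fire after T=145 is 152
  job_E: interval 7, next fire after T=145 is 147
Earliest = 147, winner (lex tiebreak) = job_E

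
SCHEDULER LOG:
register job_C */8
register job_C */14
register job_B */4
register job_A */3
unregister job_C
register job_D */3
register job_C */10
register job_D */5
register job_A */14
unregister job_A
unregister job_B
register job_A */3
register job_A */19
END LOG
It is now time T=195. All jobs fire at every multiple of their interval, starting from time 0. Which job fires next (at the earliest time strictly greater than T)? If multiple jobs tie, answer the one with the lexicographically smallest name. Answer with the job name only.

Answer: job_C

Derivation:
Op 1: register job_C */8 -> active={job_C:*/8}
Op 2: register job_C */14 -> active={job_C:*/14}
Op 3: register job_B */4 -> active={job_B:*/4, job_C:*/14}
Op 4: register job_A */3 -> active={job_A:*/3, job_B:*/4, job_C:*/14}
Op 5: unregister job_C -> active={job_A:*/3, job_B:*/4}
Op 6: register job_D */3 -> active={job_A:*/3, job_B:*/4, job_D:*/3}
Op 7: register job_C */10 -> active={job_A:*/3, job_B:*/4, job_C:*/10, job_D:*/3}
Op 8: register job_D */5 -> active={job_A:*/3, job_B:*/4, job_C:*/10, job_D:*/5}
Op 9: register job_A */14 -> active={job_A:*/14, job_B:*/4, job_C:*/10, job_D:*/5}
Op 10: unregister job_A -> active={job_B:*/4, job_C:*/10, job_D:*/5}
Op 11: unregister job_B -> active={job_C:*/10, job_D:*/5}
Op 12: register job_A */3 -> active={job_A:*/3, job_C:*/10, job_D:*/5}
Op 13: register job_A */19 -> active={job_A:*/19, job_C:*/10, job_D:*/5}
  job_A: interval 19, next fire after T=195 is 209
  job_C: interval 10, next fire after T=195 is 200
  job_D: interval 5, next fire after T=195 is 200
Earliest = 200, winner (lex tiebreak) = job_C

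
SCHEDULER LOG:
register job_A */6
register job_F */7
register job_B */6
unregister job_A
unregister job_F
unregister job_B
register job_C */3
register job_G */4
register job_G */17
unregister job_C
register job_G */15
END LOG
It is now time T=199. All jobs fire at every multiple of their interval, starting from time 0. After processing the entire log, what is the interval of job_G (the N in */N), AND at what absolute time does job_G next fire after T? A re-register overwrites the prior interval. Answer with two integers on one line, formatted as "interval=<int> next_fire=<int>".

Answer: interval=15 next_fire=210

Derivation:
Op 1: register job_A */6 -> active={job_A:*/6}
Op 2: register job_F */7 -> active={job_A:*/6, job_F:*/7}
Op 3: register job_B */6 -> active={job_A:*/6, job_B:*/6, job_F:*/7}
Op 4: unregister job_A -> active={job_B:*/6, job_F:*/7}
Op 5: unregister job_F -> active={job_B:*/6}
Op 6: unregister job_B -> active={}
Op 7: register job_C */3 -> active={job_C:*/3}
Op 8: register job_G */4 -> active={job_C:*/3, job_G:*/4}
Op 9: register job_G */17 -> active={job_C:*/3, job_G:*/17}
Op 10: unregister job_C -> active={job_G:*/17}
Op 11: register job_G */15 -> active={job_G:*/15}
Final interval of job_G = 15
Next fire of job_G after T=199: (199//15+1)*15 = 210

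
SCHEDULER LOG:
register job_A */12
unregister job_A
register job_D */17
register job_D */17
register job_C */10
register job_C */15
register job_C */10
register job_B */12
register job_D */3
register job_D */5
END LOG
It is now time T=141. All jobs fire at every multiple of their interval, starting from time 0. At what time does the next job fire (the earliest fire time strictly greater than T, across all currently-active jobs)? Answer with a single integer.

Op 1: register job_A */12 -> active={job_A:*/12}
Op 2: unregister job_A -> active={}
Op 3: register job_D */17 -> active={job_D:*/17}
Op 4: register job_D */17 -> active={job_D:*/17}
Op 5: register job_C */10 -> active={job_C:*/10, job_D:*/17}
Op 6: register job_C */15 -> active={job_C:*/15, job_D:*/17}
Op 7: register job_C */10 -> active={job_C:*/10, job_D:*/17}
Op 8: register job_B */12 -> active={job_B:*/12, job_C:*/10, job_D:*/17}
Op 9: register job_D */3 -> active={job_B:*/12, job_C:*/10, job_D:*/3}
Op 10: register job_D */5 -> active={job_B:*/12, job_C:*/10, job_D:*/5}
  job_B: interval 12, next fire after T=141 is 144
  job_C: interval 10, next fire after T=141 is 150
  job_D: interval 5, next fire after T=141 is 145
Earliest fire time = 144 (job job_B)

Answer: 144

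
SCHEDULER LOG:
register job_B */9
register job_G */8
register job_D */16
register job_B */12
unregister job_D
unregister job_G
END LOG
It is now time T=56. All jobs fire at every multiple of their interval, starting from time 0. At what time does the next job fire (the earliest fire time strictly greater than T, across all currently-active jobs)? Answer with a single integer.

Op 1: register job_B */9 -> active={job_B:*/9}
Op 2: register job_G */8 -> active={job_B:*/9, job_G:*/8}
Op 3: register job_D */16 -> active={job_B:*/9, job_D:*/16, job_G:*/8}
Op 4: register job_B */12 -> active={job_B:*/12, job_D:*/16, job_G:*/8}
Op 5: unregister job_D -> active={job_B:*/12, job_G:*/8}
Op 6: unregister job_G -> active={job_B:*/12}
  job_B: interval 12, next fire after T=56 is 60
Earliest fire time = 60 (job job_B)

Answer: 60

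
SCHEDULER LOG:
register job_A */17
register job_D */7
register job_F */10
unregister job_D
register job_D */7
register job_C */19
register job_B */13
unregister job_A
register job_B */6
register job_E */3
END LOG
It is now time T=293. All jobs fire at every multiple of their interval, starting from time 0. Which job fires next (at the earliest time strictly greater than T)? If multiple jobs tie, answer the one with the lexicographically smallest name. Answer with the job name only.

Op 1: register job_A */17 -> active={job_A:*/17}
Op 2: register job_D */7 -> active={job_A:*/17, job_D:*/7}
Op 3: register job_F */10 -> active={job_A:*/17, job_D:*/7, job_F:*/10}
Op 4: unregister job_D -> active={job_A:*/17, job_F:*/10}
Op 5: register job_D */7 -> active={job_A:*/17, job_D:*/7, job_F:*/10}
Op 6: register job_C */19 -> active={job_A:*/17, job_C:*/19, job_D:*/7, job_F:*/10}
Op 7: register job_B */13 -> active={job_A:*/17, job_B:*/13, job_C:*/19, job_D:*/7, job_F:*/10}
Op 8: unregister job_A -> active={job_B:*/13, job_C:*/19, job_D:*/7, job_F:*/10}
Op 9: register job_B */6 -> active={job_B:*/6, job_C:*/19, job_D:*/7, job_F:*/10}
Op 10: register job_E */3 -> active={job_B:*/6, job_C:*/19, job_D:*/7, job_E:*/3, job_F:*/10}
  job_B: interval 6, next fire after T=293 is 294
  job_C: interval 19, next fire after T=293 is 304
  job_D: interval 7, next fire after T=293 is 294
  job_E: interval 3, next fire after T=293 is 294
  job_F: interval 10, next fire after T=293 is 300
Earliest = 294, winner (lex tiebreak) = job_B

Answer: job_B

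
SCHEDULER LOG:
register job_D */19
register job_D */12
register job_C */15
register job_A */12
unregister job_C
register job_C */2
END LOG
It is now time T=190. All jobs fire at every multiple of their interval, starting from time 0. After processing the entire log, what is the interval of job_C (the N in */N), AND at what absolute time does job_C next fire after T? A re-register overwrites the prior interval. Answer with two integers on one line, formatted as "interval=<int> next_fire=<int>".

Op 1: register job_D */19 -> active={job_D:*/19}
Op 2: register job_D */12 -> active={job_D:*/12}
Op 3: register job_C */15 -> active={job_C:*/15, job_D:*/12}
Op 4: register job_A */12 -> active={job_A:*/12, job_C:*/15, job_D:*/12}
Op 5: unregister job_C -> active={job_A:*/12, job_D:*/12}
Op 6: register job_C */2 -> active={job_A:*/12, job_C:*/2, job_D:*/12}
Final interval of job_C = 2
Next fire of job_C after T=190: (190//2+1)*2 = 192

Answer: interval=2 next_fire=192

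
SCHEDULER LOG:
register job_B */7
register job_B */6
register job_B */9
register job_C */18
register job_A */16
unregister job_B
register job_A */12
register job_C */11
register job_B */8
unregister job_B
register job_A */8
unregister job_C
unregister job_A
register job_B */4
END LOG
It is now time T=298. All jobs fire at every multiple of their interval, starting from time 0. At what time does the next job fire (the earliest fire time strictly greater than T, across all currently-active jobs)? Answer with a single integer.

Op 1: register job_B */7 -> active={job_B:*/7}
Op 2: register job_B */6 -> active={job_B:*/6}
Op 3: register job_B */9 -> active={job_B:*/9}
Op 4: register job_C */18 -> active={job_B:*/9, job_C:*/18}
Op 5: register job_A */16 -> active={job_A:*/16, job_B:*/9, job_C:*/18}
Op 6: unregister job_B -> active={job_A:*/16, job_C:*/18}
Op 7: register job_A */12 -> active={job_A:*/12, job_C:*/18}
Op 8: register job_C */11 -> active={job_A:*/12, job_C:*/11}
Op 9: register job_B */8 -> active={job_A:*/12, job_B:*/8, job_C:*/11}
Op 10: unregister job_B -> active={job_A:*/12, job_C:*/11}
Op 11: register job_A */8 -> active={job_A:*/8, job_C:*/11}
Op 12: unregister job_C -> active={job_A:*/8}
Op 13: unregister job_A -> active={}
Op 14: register job_B */4 -> active={job_B:*/4}
  job_B: interval 4, next fire after T=298 is 300
Earliest fire time = 300 (job job_B)

Answer: 300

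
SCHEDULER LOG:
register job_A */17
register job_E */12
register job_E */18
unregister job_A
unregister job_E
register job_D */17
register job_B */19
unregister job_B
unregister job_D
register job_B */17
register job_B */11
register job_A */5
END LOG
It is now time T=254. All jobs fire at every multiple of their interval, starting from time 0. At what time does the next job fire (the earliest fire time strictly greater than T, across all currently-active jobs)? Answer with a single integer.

Answer: 255

Derivation:
Op 1: register job_A */17 -> active={job_A:*/17}
Op 2: register job_E */12 -> active={job_A:*/17, job_E:*/12}
Op 3: register job_E */18 -> active={job_A:*/17, job_E:*/18}
Op 4: unregister job_A -> active={job_E:*/18}
Op 5: unregister job_E -> active={}
Op 6: register job_D */17 -> active={job_D:*/17}
Op 7: register job_B */19 -> active={job_B:*/19, job_D:*/17}
Op 8: unregister job_B -> active={job_D:*/17}
Op 9: unregister job_D -> active={}
Op 10: register job_B */17 -> active={job_B:*/17}
Op 11: register job_B */11 -> active={job_B:*/11}
Op 12: register job_A */5 -> active={job_A:*/5, job_B:*/11}
  job_A: interval 5, next fire after T=254 is 255
  job_B: interval 11, next fire after T=254 is 264
Earliest fire time = 255 (job job_A)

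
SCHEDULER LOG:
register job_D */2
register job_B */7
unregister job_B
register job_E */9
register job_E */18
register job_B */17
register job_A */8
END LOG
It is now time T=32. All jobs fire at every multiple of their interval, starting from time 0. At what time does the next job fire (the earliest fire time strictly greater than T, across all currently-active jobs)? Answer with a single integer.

Op 1: register job_D */2 -> active={job_D:*/2}
Op 2: register job_B */7 -> active={job_B:*/7, job_D:*/2}
Op 3: unregister job_B -> active={job_D:*/2}
Op 4: register job_E */9 -> active={job_D:*/2, job_E:*/9}
Op 5: register job_E */18 -> active={job_D:*/2, job_E:*/18}
Op 6: register job_B */17 -> active={job_B:*/17, job_D:*/2, job_E:*/18}
Op 7: register job_A */8 -> active={job_A:*/8, job_B:*/17, job_D:*/2, job_E:*/18}
  job_A: interval 8, next fire after T=32 is 40
  job_B: interval 17, next fire after T=32 is 34
  job_D: interval 2, next fire after T=32 is 34
  job_E: interval 18, next fire after T=32 is 36
Earliest fire time = 34 (job job_B)

Answer: 34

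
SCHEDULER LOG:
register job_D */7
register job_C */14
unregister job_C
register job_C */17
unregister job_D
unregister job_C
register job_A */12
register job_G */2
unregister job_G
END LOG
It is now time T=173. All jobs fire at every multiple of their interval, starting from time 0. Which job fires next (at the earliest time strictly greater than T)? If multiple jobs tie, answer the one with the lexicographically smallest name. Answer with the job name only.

Op 1: register job_D */7 -> active={job_D:*/7}
Op 2: register job_C */14 -> active={job_C:*/14, job_D:*/7}
Op 3: unregister job_C -> active={job_D:*/7}
Op 4: register job_C */17 -> active={job_C:*/17, job_D:*/7}
Op 5: unregister job_D -> active={job_C:*/17}
Op 6: unregister job_C -> active={}
Op 7: register job_A */12 -> active={job_A:*/12}
Op 8: register job_G */2 -> active={job_A:*/12, job_G:*/2}
Op 9: unregister job_G -> active={job_A:*/12}
  job_A: interval 12, next fire after T=173 is 180
Earliest = 180, winner (lex tiebreak) = job_A

Answer: job_A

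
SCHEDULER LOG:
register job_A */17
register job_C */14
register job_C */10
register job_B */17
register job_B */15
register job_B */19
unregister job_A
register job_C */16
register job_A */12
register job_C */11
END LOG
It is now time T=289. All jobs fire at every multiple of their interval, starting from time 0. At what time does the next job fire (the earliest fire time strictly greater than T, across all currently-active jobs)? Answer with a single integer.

Answer: 297

Derivation:
Op 1: register job_A */17 -> active={job_A:*/17}
Op 2: register job_C */14 -> active={job_A:*/17, job_C:*/14}
Op 3: register job_C */10 -> active={job_A:*/17, job_C:*/10}
Op 4: register job_B */17 -> active={job_A:*/17, job_B:*/17, job_C:*/10}
Op 5: register job_B */15 -> active={job_A:*/17, job_B:*/15, job_C:*/10}
Op 6: register job_B */19 -> active={job_A:*/17, job_B:*/19, job_C:*/10}
Op 7: unregister job_A -> active={job_B:*/19, job_C:*/10}
Op 8: register job_C */16 -> active={job_B:*/19, job_C:*/16}
Op 9: register job_A */12 -> active={job_A:*/12, job_B:*/19, job_C:*/16}
Op 10: register job_C */11 -> active={job_A:*/12, job_B:*/19, job_C:*/11}
  job_A: interval 12, next fire after T=289 is 300
  job_B: interval 19, next fire after T=289 is 304
  job_C: interval 11, next fire after T=289 is 297
Earliest fire time = 297 (job job_C)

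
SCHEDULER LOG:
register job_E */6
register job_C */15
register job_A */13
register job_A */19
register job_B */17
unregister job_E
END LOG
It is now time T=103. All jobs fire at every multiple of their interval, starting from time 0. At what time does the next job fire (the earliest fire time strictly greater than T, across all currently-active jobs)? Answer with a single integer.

Op 1: register job_E */6 -> active={job_E:*/6}
Op 2: register job_C */15 -> active={job_C:*/15, job_E:*/6}
Op 3: register job_A */13 -> active={job_A:*/13, job_C:*/15, job_E:*/6}
Op 4: register job_A */19 -> active={job_A:*/19, job_C:*/15, job_E:*/6}
Op 5: register job_B */17 -> active={job_A:*/19, job_B:*/17, job_C:*/15, job_E:*/6}
Op 6: unregister job_E -> active={job_A:*/19, job_B:*/17, job_C:*/15}
  job_A: interval 19, next fire after T=103 is 114
  job_B: interval 17, next fire after T=103 is 119
  job_C: interval 15, next fire after T=103 is 105
Earliest fire time = 105 (job job_C)

Answer: 105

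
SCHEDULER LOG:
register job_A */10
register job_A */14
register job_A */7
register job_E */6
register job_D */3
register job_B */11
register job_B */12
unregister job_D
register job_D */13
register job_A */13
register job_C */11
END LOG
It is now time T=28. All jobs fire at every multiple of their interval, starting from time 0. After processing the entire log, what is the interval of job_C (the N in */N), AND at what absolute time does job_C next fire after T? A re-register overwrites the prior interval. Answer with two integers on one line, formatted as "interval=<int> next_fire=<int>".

Op 1: register job_A */10 -> active={job_A:*/10}
Op 2: register job_A */14 -> active={job_A:*/14}
Op 3: register job_A */7 -> active={job_A:*/7}
Op 4: register job_E */6 -> active={job_A:*/7, job_E:*/6}
Op 5: register job_D */3 -> active={job_A:*/7, job_D:*/3, job_E:*/6}
Op 6: register job_B */11 -> active={job_A:*/7, job_B:*/11, job_D:*/3, job_E:*/6}
Op 7: register job_B */12 -> active={job_A:*/7, job_B:*/12, job_D:*/3, job_E:*/6}
Op 8: unregister job_D -> active={job_A:*/7, job_B:*/12, job_E:*/6}
Op 9: register job_D */13 -> active={job_A:*/7, job_B:*/12, job_D:*/13, job_E:*/6}
Op 10: register job_A */13 -> active={job_A:*/13, job_B:*/12, job_D:*/13, job_E:*/6}
Op 11: register job_C */11 -> active={job_A:*/13, job_B:*/12, job_C:*/11, job_D:*/13, job_E:*/6}
Final interval of job_C = 11
Next fire of job_C after T=28: (28//11+1)*11 = 33

Answer: interval=11 next_fire=33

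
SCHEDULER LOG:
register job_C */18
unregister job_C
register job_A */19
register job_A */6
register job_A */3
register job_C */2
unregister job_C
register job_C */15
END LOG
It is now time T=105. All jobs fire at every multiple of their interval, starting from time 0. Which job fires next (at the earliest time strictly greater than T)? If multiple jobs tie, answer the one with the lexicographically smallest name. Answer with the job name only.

Op 1: register job_C */18 -> active={job_C:*/18}
Op 2: unregister job_C -> active={}
Op 3: register job_A */19 -> active={job_A:*/19}
Op 4: register job_A */6 -> active={job_A:*/6}
Op 5: register job_A */3 -> active={job_A:*/3}
Op 6: register job_C */2 -> active={job_A:*/3, job_C:*/2}
Op 7: unregister job_C -> active={job_A:*/3}
Op 8: register job_C */15 -> active={job_A:*/3, job_C:*/15}
  job_A: interval 3, next fire after T=105 is 108
  job_C: interval 15, next fire after T=105 is 120
Earliest = 108, winner (lex tiebreak) = job_A

Answer: job_A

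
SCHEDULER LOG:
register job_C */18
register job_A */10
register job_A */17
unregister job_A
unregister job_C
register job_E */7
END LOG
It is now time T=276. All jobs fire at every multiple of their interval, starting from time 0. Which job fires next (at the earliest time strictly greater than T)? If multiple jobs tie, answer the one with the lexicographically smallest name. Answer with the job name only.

Op 1: register job_C */18 -> active={job_C:*/18}
Op 2: register job_A */10 -> active={job_A:*/10, job_C:*/18}
Op 3: register job_A */17 -> active={job_A:*/17, job_C:*/18}
Op 4: unregister job_A -> active={job_C:*/18}
Op 5: unregister job_C -> active={}
Op 6: register job_E */7 -> active={job_E:*/7}
  job_E: interval 7, next fire after T=276 is 280
Earliest = 280, winner (lex tiebreak) = job_E

Answer: job_E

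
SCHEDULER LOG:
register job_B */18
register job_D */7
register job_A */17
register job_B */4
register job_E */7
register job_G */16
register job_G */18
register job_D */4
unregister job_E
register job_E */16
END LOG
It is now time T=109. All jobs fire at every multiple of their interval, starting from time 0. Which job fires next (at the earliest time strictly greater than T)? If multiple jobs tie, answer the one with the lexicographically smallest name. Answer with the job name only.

Answer: job_B

Derivation:
Op 1: register job_B */18 -> active={job_B:*/18}
Op 2: register job_D */7 -> active={job_B:*/18, job_D:*/7}
Op 3: register job_A */17 -> active={job_A:*/17, job_B:*/18, job_D:*/7}
Op 4: register job_B */4 -> active={job_A:*/17, job_B:*/4, job_D:*/7}
Op 5: register job_E */7 -> active={job_A:*/17, job_B:*/4, job_D:*/7, job_E:*/7}
Op 6: register job_G */16 -> active={job_A:*/17, job_B:*/4, job_D:*/7, job_E:*/7, job_G:*/16}
Op 7: register job_G */18 -> active={job_A:*/17, job_B:*/4, job_D:*/7, job_E:*/7, job_G:*/18}
Op 8: register job_D */4 -> active={job_A:*/17, job_B:*/4, job_D:*/4, job_E:*/7, job_G:*/18}
Op 9: unregister job_E -> active={job_A:*/17, job_B:*/4, job_D:*/4, job_G:*/18}
Op 10: register job_E */16 -> active={job_A:*/17, job_B:*/4, job_D:*/4, job_E:*/16, job_G:*/18}
  job_A: interval 17, next fire after T=109 is 119
  job_B: interval 4, next fire after T=109 is 112
  job_D: interval 4, next fire after T=109 is 112
  job_E: interval 16, next fire after T=109 is 112
  job_G: interval 18, next fire after T=109 is 126
Earliest = 112, winner (lex tiebreak) = job_B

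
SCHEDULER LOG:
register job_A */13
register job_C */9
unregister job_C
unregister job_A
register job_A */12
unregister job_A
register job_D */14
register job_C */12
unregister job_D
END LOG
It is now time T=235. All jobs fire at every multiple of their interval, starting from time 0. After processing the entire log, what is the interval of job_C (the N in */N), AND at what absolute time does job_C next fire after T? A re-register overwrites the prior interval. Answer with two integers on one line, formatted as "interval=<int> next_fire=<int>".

Answer: interval=12 next_fire=240

Derivation:
Op 1: register job_A */13 -> active={job_A:*/13}
Op 2: register job_C */9 -> active={job_A:*/13, job_C:*/9}
Op 3: unregister job_C -> active={job_A:*/13}
Op 4: unregister job_A -> active={}
Op 5: register job_A */12 -> active={job_A:*/12}
Op 6: unregister job_A -> active={}
Op 7: register job_D */14 -> active={job_D:*/14}
Op 8: register job_C */12 -> active={job_C:*/12, job_D:*/14}
Op 9: unregister job_D -> active={job_C:*/12}
Final interval of job_C = 12
Next fire of job_C after T=235: (235//12+1)*12 = 240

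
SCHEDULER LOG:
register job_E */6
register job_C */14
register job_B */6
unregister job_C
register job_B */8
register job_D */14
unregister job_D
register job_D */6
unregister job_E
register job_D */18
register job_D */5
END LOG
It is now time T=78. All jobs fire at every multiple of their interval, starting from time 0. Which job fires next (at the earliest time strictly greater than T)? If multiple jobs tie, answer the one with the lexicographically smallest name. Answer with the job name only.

Answer: job_B

Derivation:
Op 1: register job_E */6 -> active={job_E:*/6}
Op 2: register job_C */14 -> active={job_C:*/14, job_E:*/6}
Op 3: register job_B */6 -> active={job_B:*/6, job_C:*/14, job_E:*/6}
Op 4: unregister job_C -> active={job_B:*/6, job_E:*/6}
Op 5: register job_B */8 -> active={job_B:*/8, job_E:*/6}
Op 6: register job_D */14 -> active={job_B:*/8, job_D:*/14, job_E:*/6}
Op 7: unregister job_D -> active={job_B:*/8, job_E:*/6}
Op 8: register job_D */6 -> active={job_B:*/8, job_D:*/6, job_E:*/6}
Op 9: unregister job_E -> active={job_B:*/8, job_D:*/6}
Op 10: register job_D */18 -> active={job_B:*/8, job_D:*/18}
Op 11: register job_D */5 -> active={job_B:*/8, job_D:*/5}
  job_B: interval 8, next fire after T=78 is 80
  job_D: interval 5, next fire after T=78 is 80
Earliest = 80, winner (lex tiebreak) = job_B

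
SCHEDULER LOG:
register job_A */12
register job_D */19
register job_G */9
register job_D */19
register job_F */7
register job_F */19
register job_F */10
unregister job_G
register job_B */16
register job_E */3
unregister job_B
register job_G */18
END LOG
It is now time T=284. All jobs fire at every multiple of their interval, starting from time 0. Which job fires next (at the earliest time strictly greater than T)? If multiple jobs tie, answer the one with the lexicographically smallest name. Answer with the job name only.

Op 1: register job_A */12 -> active={job_A:*/12}
Op 2: register job_D */19 -> active={job_A:*/12, job_D:*/19}
Op 3: register job_G */9 -> active={job_A:*/12, job_D:*/19, job_G:*/9}
Op 4: register job_D */19 -> active={job_A:*/12, job_D:*/19, job_G:*/9}
Op 5: register job_F */7 -> active={job_A:*/12, job_D:*/19, job_F:*/7, job_G:*/9}
Op 6: register job_F */19 -> active={job_A:*/12, job_D:*/19, job_F:*/19, job_G:*/9}
Op 7: register job_F */10 -> active={job_A:*/12, job_D:*/19, job_F:*/10, job_G:*/9}
Op 8: unregister job_G -> active={job_A:*/12, job_D:*/19, job_F:*/10}
Op 9: register job_B */16 -> active={job_A:*/12, job_B:*/16, job_D:*/19, job_F:*/10}
Op 10: register job_E */3 -> active={job_A:*/12, job_B:*/16, job_D:*/19, job_E:*/3, job_F:*/10}
Op 11: unregister job_B -> active={job_A:*/12, job_D:*/19, job_E:*/3, job_F:*/10}
Op 12: register job_G */18 -> active={job_A:*/12, job_D:*/19, job_E:*/3, job_F:*/10, job_G:*/18}
  job_A: interval 12, next fire after T=284 is 288
  job_D: interval 19, next fire after T=284 is 285
  job_E: interval 3, next fire after T=284 is 285
  job_F: interval 10, next fire after T=284 is 290
  job_G: interval 18, next fire after T=284 is 288
Earliest = 285, winner (lex tiebreak) = job_D

Answer: job_D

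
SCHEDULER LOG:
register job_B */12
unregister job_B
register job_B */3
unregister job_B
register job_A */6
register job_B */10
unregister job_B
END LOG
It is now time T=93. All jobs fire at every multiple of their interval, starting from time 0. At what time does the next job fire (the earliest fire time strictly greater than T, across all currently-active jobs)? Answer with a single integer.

Answer: 96

Derivation:
Op 1: register job_B */12 -> active={job_B:*/12}
Op 2: unregister job_B -> active={}
Op 3: register job_B */3 -> active={job_B:*/3}
Op 4: unregister job_B -> active={}
Op 5: register job_A */6 -> active={job_A:*/6}
Op 6: register job_B */10 -> active={job_A:*/6, job_B:*/10}
Op 7: unregister job_B -> active={job_A:*/6}
  job_A: interval 6, next fire after T=93 is 96
Earliest fire time = 96 (job job_A)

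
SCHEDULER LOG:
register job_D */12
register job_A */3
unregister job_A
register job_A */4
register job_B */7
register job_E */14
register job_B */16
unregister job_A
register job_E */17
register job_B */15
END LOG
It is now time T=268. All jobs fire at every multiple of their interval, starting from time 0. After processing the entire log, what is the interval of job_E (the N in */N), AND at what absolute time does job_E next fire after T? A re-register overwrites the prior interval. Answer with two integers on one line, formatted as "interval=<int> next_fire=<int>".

Op 1: register job_D */12 -> active={job_D:*/12}
Op 2: register job_A */3 -> active={job_A:*/3, job_D:*/12}
Op 3: unregister job_A -> active={job_D:*/12}
Op 4: register job_A */4 -> active={job_A:*/4, job_D:*/12}
Op 5: register job_B */7 -> active={job_A:*/4, job_B:*/7, job_D:*/12}
Op 6: register job_E */14 -> active={job_A:*/4, job_B:*/7, job_D:*/12, job_E:*/14}
Op 7: register job_B */16 -> active={job_A:*/4, job_B:*/16, job_D:*/12, job_E:*/14}
Op 8: unregister job_A -> active={job_B:*/16, job_D:*/12, job_E:*/14}
Op 9: register job_E */17 -> active={job_B:*/16, job_D:*/12, job_E:*/17}
Op 10: register job_B */15 -> active={job_B:*/15, job_D:*/12, job_E:*/17}
Final interval of job_E = 17
Next fire of job_E after T=268: (268//17+1)*17 = 272

Answer: interval=17 next_fire=272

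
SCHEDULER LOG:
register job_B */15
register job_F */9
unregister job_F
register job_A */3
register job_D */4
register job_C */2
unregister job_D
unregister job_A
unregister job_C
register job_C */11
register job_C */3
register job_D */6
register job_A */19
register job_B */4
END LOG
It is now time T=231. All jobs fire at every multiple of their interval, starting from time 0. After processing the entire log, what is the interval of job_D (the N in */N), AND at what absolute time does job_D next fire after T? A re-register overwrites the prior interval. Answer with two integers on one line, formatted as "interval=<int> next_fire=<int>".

Answer: interval=6 next_fire=234

Derivation:
Op 1: register job_B */15 -> active={job_B:*/15}
Op 2: register job_F */9 -> active={job_B:*/15, job_F:*/9}
Op 3: unregister job_F -> active={job_B:*/15}
Op 4: register job_A */3 -> active={job_A:*/3, job_B:*/15}
Op 5: register job_D */4 -> active={job_A:*/3, job_B:*/15, job_D:*/4}
Op 6: register job_C */2 -> active={job_A:*/3, job_B:*/15, job_C:*/2, job_D:*/4}
Op 7: unregister job_D -> active={job_A:*/3, job_B:*/15, job_C:*/2}
Op 8: unregister job_A -> active={job_B:*/15, job_C:*/2}
Op 9: unregister job_C -> active={job_B:*/15}
Op 10: register job_C */11 -> active={job_B:*/15, job_C:*/11}
Op 11: register job_C */3 -> active={job_B:*/15, job_C:*/3}
Op 12: register job_D */6 -> active={job_B:*/15, job_C:*/3, job_D:*/6}
Op 13: register job_A */19 -> active={job_A:*/19, job_B:*/15, job_C:*/3, job_D:*/6}
Op 14: register job_B */4 -> active={job_A:*/19, job_B:*/4, job_C:*/3, job_D:*/6}
Final interval of job_D = 6
Next fire of job_D after T=231: (231//6+1)*6 = 234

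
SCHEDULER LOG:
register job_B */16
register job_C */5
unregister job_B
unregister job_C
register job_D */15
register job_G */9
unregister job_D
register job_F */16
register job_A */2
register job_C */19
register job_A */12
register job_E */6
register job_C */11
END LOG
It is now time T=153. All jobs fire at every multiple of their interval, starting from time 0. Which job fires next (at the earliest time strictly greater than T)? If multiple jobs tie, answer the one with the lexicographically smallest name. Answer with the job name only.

Answer: job_C

Derivation:
Op 1: register job_B */16 -> active={job_B:*/16}
Op 2: register job_C */5 -> active={job_B:*/16, job_C:*/5}
Op 3: unregister job_B -> active={job_C:*/5}
Op 4: unregister job_C -> active={}
Op 5: register job_D */15 -> active={job_D:*/15}
Op 6: register job_G */9 -> active={job_D:*/15, job_G:*/9}
Op 7: unregister job_D -> active={job_G:*/9}
Op 8: register job_F */16 -> active={job_F:*/16, job_G:*/9}
Op 9: register job_A */2 -> active={job_A:*/2, job_F:*/16, job_G:*/9}
Op 10: register job_C */19 -> active={job_A:*/2, job_C:*/19, job_F:*/16, job_G:*/9}
Op 11: register job_A */12 -> active={job_A:*/12, job_C:*/19, job_F:*/16, job_G:*/9}
Op 12: register job_E */6 -> active={job_A:*/12, job_C:*/19, job_E:*/6, job_F:*/16, job_G:*/9}
Op 13: register job_C */11 -> active={job_A:*/12, job_C:*/11, job_E:*/6, job_F:*/16, job_G:*/9}
  job_A: interval 12, next fire after T=153 is 156
  job_C: interval 11, next fire after T=153 is 154
  job_E: interval 6, next fire after T=153 is 156
  job_F: interval 16, next fire after T=153 is 160
  job_G: interval 9, next fire after T=153 is 162
Earliest = 154, winner (lex tiebreak) = job_C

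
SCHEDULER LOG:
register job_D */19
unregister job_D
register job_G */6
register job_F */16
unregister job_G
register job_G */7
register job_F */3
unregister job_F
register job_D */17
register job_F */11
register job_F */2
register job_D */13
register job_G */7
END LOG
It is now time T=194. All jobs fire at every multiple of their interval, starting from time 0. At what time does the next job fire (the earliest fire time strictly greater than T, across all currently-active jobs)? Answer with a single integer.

Answer: 195

Derivation:
Op 1: register job_D */19 -> active={job_D:*/19}
Op 2: unregister job_D -> active={}
Op 3: register job_G */6 -> active={job_G:*/6}
Op 4: register job_F */16 -> active={job_F:*/16, job_G:*/6}
Op 5: unregister job_G -> active={job_F:*/16}
Op 6: register job_G */7 -> active={job_F:*/16, job_G:*/7}
Op 7: register job_F */3 -> active={job_F:*/3, job_G:*/7}
Op 8: unregister job_F -> active={job_G:*/7}
Op 9: register job_D */17 -> active={job_D:*/17, job_G:*/7}
Op 10: register job_F */11 -> active={job_D:*/17, job_F:*/11, job_G:*/7}
Op 11: register job_F */2 -> active={job_D:*/17, job_F:*/2, job_G:*/7}
Op 12: register job_D */13 -> active={job_D:*/13, job_F:*/2, job_G:*/7}
Op 13: register job_G */7 -> active={job_D:*/13, job_F:*/2, job_G:*/7}
  job_D: interval 13, next fire after T=194 is 195
  job_F: interval 2, next fire after T=194 is 196
  job_G: interval 7, next fire after T=194 is 196
Earliest fire time = 195 (job job_D)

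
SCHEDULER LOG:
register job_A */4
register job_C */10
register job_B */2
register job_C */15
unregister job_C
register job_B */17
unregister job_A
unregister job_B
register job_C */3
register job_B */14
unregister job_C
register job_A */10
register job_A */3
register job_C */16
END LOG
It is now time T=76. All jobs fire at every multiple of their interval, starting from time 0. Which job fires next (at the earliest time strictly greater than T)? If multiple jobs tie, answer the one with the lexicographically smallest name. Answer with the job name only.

Op 1: register job_A */4 -> active={job_A:*/4}
Op 2: register job_C */10 -> active={job_A:*/4, job_C:*/10}
Op 3: register job_B */2 -> active={job_A:*/4, job_B:*/2, job_C:*/10}
Op 4: register job_C */15 -> active={job_A:*/4, job_B:*/2, job_C:*/15}
Op 5: unregister job_C -> active={job_A:*/4, job_B:*/2}
Op 6: register job_B */17 -> active={job_A:*/4, job_B:*/17}
Op 7: unregister job_A -> active={job_B:*/17}
Op 8: unregister job_B -> active={}
Op 9: register job_C */3 -> active={job_C:*/3}
Op 10: register job_B */14 -> active={job_B:*/14, job_C:*/3}
Op 11: unregister job_C -> active={job_B:*/14}
Op 12: register job_A */10 -> active={job_A:*/10, job_B:*/14}
Op 13: register job_A */3 -> active={job_A:*/3, job_B:*/14}
Op 14: register job_C */16 -> active={job_A:*/3, job_B:*/14, job_C:*/16}
  job_A: interval 3, next fire after T=76 is 78
  job_B: interval 14, next fire after T=76 is 84
  job_C: interval 16, next fire after T=76 is 80
Earliest = 78, winner (lex tiebreak) = job_A

Answer: job_A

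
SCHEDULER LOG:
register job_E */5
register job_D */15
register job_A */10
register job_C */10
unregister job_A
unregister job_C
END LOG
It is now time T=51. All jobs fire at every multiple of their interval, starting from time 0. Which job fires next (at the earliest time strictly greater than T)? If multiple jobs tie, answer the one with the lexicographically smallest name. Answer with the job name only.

Op 1: register job_E */5 -> active={job_E:*/5}
Op 2: register job_D */15 -> active={job_D:*/15, job_E:*/5}
Op 3: register job_A */10 -> active={job_A:*/10, job_D:*/15, job_E:*/5}
Op 4: register job_C */10 -> active={job_A:*/10, job_C:*/10, job_D:*/15, job_E:*/5}
Op 5: unregister job_A -> active={job_C:*/10, job_D:*/15, job_E:*/5}
Op 6: unregister job_C -> active={job_D:*/15, job_E:*/5}
  job_D: interval 15, next fire after T=51 is 60
  job_E: interval 5, next fire after T=51 is 55
Earliest = 55, winner (lex tiebreak) = job_E

Answer: job_E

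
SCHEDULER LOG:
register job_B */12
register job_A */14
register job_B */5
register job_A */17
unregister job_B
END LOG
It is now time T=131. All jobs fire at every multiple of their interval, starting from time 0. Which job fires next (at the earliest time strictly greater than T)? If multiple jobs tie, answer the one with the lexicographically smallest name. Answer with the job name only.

Op 1: register job_B */12 -> active={job_B:*/12}
Op 2: register job_A */14 -> active={job_A:*/14, job_B:*/12}
Op 3: register job_B */5 -> active={job_A:*/14, job_B:*/5}
Op 4: register job_A */17 -> active={job_A:*/17, job_B:*/5}
Op 5: unregister job_B -> active={job_A:*/17}
  job_A: interval 17, next fire after T=131 is 136
Earliest = 136, winner (lex tiebreak) = job_A

Answer: job_A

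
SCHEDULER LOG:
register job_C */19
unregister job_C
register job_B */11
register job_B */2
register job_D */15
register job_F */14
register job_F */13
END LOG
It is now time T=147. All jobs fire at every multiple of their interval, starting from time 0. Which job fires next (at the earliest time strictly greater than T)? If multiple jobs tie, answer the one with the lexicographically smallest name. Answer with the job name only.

Op 1: register job_C */19 -> active={job_C:*/19}
Op 2: unregister job_C -> active={}
Op 3: register job_B */11 -> active={job_B:*/11}
Op 4: register job_B */2 -> active={job_B:*/2}
Op 5: register job_D */15 -> active={job_B:*/2, job_D:*/15}
Op 6: register job_F */14 -> active={job_B:*/2, job_D:*/15, job_F:*/14}
Op 7: register job_F */13 -> active={job_B:*/2, job_D:*/15, job_F:*/13}
  job_B: interval 2, next fire after T=147 is 148
  job_D: interval 15, next fire after T=147 is 150
  job_F: interval 13, next fire after T=147 is 156
Earliest = 148, winner (lex tiebreak) = job_B

Answer: job_B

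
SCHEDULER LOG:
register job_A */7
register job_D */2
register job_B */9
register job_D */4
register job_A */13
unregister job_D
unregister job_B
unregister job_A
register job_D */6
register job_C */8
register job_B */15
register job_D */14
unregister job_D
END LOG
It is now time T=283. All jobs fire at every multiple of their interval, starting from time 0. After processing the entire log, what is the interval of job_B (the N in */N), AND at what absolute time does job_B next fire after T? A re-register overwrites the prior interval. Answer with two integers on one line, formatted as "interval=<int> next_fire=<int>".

Op 1: register job_A */7 -> active={job_A:*/7}
Op 2: register job_D */2 -> active={job_A:*/7, job_D:*/2}
Op 3: register job_B */9 -> active={job_A:*/7, job_B:*/9, job_D:*/2}
Op 4: register job_D */4 -> active={job_A:*/7, job_B:*/9, job_D:*/4}
Op 5: register job_A */13 -> active={job_A:*/13, job_B:*/9, job_D:*/4}
Op 6: unregister job_D -> active={job_A:*/13, job_B:*/9}
Op 7: unregister job_B -> active={job_A:*/13}
Op 8: unregister job_A -> active={}
Op 9: register job_D */6 -> active={job_D:*/6}
Op 10: register job_C */8 -> active={job_C:*/8, job_D:*/6}
Op 11: register job_B */15 -> active={job_B:*/15, job_C:*/8, job_D:*/6}
Op 12: register job_D */14 -> active={job_B:*/15, job_C:*/8, job_D:*/14}
Op 13: unregister job_D -> active={job_B:*/15, job_C:*/8}
Final interval of job_B = 15
Next fire of job_B after T=283: (283//15+1)*15 = 285

Answer: interval=15 next_fire=285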